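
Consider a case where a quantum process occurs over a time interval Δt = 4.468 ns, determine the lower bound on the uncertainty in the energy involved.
73.658 neV

Using the energy-time uncertainty principle:
ΔEΔt ≥ ℏ/2

The minimum uncertainty in energy is:
ΔE_min = ℏ/(2Δt)
ΔE_min = (1.055e-34 J·s) / (2 × 4.468e-09 s)
ΔE_min = 1.180e-26 J = 73.658 neV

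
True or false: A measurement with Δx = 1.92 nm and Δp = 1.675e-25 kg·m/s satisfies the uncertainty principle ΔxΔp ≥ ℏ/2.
Yes, it satisfies the uncertainty principle.

Calculate the product ΔxΔp:
ΔxΔp = (1.920e-09 m) × (1.675e-25 kg·m/s)
ΔxΔp = 3.216e-34 J·s

Compare to the minimum allowed value ℏ/2:
ℏ/2 = 5.273e-35 J·s

Since ΔxΔp = 3.216e-34 J·s ≥ 5.273e-35 J·s = ℏ/2,
the measurement satisfies the uncertainty principle.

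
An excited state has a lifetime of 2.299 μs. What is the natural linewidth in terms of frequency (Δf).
34.614 kHz

Using the energy-time uncertainty principle and E = hf:
ΔEΔt ≥ ℏ/2
hΔf·Δt ≥ ℏ/2

The minimum frequency uncertainty is:
Δf = ℏ/(2hτ) = 1/(4πτ)
Δf = 1/(4π × 2.299e-06 s)
Δf = 3.461e+04 Hz = 34.614 kHz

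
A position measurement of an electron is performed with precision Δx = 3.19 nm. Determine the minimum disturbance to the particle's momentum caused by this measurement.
1.653 × 10^-26 kg·m/s

The uncertainty principle implies that measuring position disturbs momentum:
ΔxΔp ≥ ℏ/2

When we measure position with precision Δx, we necessarily introduce a momentum uncertainty:
Δp ≥ ℏ/(2Δx)
Δp_min = (1.055e-34 J·s) / (2 × 3.190e-09 m)
Δp_min = 1.653e-26 kg·m/s

The more precisely we measure position, the greater the momentum disturbance.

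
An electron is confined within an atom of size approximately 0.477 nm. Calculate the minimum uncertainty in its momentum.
1.105 × 10^-25 kg·m/s

Using the Heisenberg uncertainty principle:
ΔxΔp ≥ ℏ/2

With Δx ≈ L = 4.770e-10 m (the confinement size):
Δp_min = ℏ/(2Δx)
Δp_min = (1.055e-34 J·s) / (2 × 4.770e-10 m)
Δp_min = 1.105e-25 kg·m/s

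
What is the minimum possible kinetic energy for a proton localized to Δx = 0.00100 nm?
5.187 eV

Localizing a particle requires giving it sufficient momentum uncertainty:

1. From uncertainty principle: Δp ≥ ℏ/(2Δx)
   Δp_min = (1.055e-34 J·s) / (2 × 1.000e-12 m)
   Δp_min = 5.273e-23 kg·m/s

2. This momentum uncertainty corresponds to kinetic energy:
   KE ≈ (Δp)²/(2m) = (5.273e-23)²/(2 × 1.673e-27 kg)
   KE = 8.311e-19 J = 5.187 eV

Tighter localization requires more energy.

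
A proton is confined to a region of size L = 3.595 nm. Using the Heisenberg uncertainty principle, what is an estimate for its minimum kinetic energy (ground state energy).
401.381 neV

Using the uncertainty principle to estimate ground state energy:

1. The position uncertainty is approximately the confinement size:
   Δx ≈ L = 3.595e-09 m

2. From ΔxΔp ≥ ℏ/2, the minimum momentum uncertainty is:
   Δp ≈ ℏ/(2L) = 1.467e-26 kg·m/s

3. The kinetic energy is approximately:
   KE ≈ (Δp)²/(2m) = (1.467e-26)²/(2 × 1.673e-27 kg)
   KE ≈ 6.431e-26 J = 401.381 neV

This is an order-of-magnitude estimate of the ground state energy.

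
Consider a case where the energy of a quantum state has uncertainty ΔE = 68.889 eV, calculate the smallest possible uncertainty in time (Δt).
4.777 as

Using the energy-time uncertainty principle:
ΔEΔt ≥ ℏ/2

The minimum uncertainty in time is:
Δt_min = ℏ/(2ΔE)
Δt_min = (1.055e-34 J·s) / (2 × 1.104e-17 J)
Δt_min = 4.777e-18 s = 4.777 as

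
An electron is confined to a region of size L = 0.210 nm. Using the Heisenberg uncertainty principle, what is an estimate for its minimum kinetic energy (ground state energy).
215.985 meV

Using the uncertainty principle to estimate ground state energy:

1. The position uncertainty is approximately the confinement size:
   Δx ≈ L = 2.100e-10 m

2. From ΔxΔp ≥ ℏ/2, the minimum momentum uncertainty is:
   Δp ≈ ℏ/(2L) = 2.511e-25 kg·m/s

3. The kinetic energy is approximately:
   KE ≈ (Δp)²/(2m) = (2.511e-25)²/(2 × 9.109e-31 kg)
   KE ≈ 3.460e-20 J = 215.985 meV

This is an order-of-magnitude estimate of the ground state energy.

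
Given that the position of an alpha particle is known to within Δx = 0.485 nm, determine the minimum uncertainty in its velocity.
16.362 m/s

Using the Heisenberg uncertainty principle and Δp = mΔv:
ΔxΔp ≥ ℏ/2
Δx(mΔv) ≥ ℏ/2

The minimum uncertainty in velocity is:
Δv_min = ℏ/(2mΔx)
Δv_min = (1.055e-34 J·s) / (2 × 6.645e-27 kg × 4.850e-10 m)
Δv_min = 1.636e+01 m/s = 16.362 m/s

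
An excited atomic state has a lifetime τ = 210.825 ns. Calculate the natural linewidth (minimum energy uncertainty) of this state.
1.561 neV

Using the energy-time uncertainty principle:
ΔEΔt ≥ ℏ/2

The lifetime τ represents the time uncertainty Δt.
The natural linewidth (minimum energy uncertainty) is:

ΔE = ℏ/(2τ)
ΔE = (1.055e-34 J·s) / (2 × 2.108e-07 s)
ΔE = 2.501e-28 J = 1.561 neV

This natural linewidth limits the precision of spectroscopic measurements.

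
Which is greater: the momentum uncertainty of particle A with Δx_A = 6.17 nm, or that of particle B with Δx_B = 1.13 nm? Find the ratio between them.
Particle B has the larger minimum momentum uncertainty, by a factor of 5.46.

For each particle, the minimum momentum uncertainty is Δp_min = ℏ/(2Δx):

Particle A: Δp_A = ℏ/(2×6.170e-09 m) = 8.546e-27 kg·m/s
Particle B: Δp_B = ℏ/(2×1.130e-09 m) = 4.666e-26 kg·m/s

Ratio: Δp_B/Δp_A = 5.46

Since Δp_min ∝ 1/Δx, the particle with smaller position uncertainty (B) has larger momentum uncertainty.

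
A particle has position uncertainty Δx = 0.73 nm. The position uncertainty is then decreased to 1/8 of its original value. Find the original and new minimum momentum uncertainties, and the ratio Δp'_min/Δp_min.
Original Δp_min = 7.223 × 10^-26 kg·m/s; new Δp'_min = 5.778 × 10^-25 kg·m/s; ratio Δp'_min/Δp_min = 8.

From the uncertainty principle ΔxΔp ≥ ℏ/2, the minimum momentum uncertainty is Δp_min = ℏ/(2Δx).

Original (Δx = 0.73 nm = 7.300e-10 m):
Δp_min = (1.055e-34 J·s)/(2 × 7.300e-10 m) = 7.223e-26 kg·m/s

When Δx → (1/8)Δx:
Δp'_min = ℏ/(2 × (1/8)Δx) = 8 × ℏ/(2Δx) = 8 × Δp_min
Δp'_min = 8 × 7.223e-26 kg·m/s = 5.778e-25 kg·m/s

Since Δp_min ∝ 1/Δx, when Δx is decreased to 1/8 of its original value, Δp_min increases to 8 times its original value.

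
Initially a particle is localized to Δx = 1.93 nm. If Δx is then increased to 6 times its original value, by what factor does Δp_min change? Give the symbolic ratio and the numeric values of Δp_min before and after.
Original Δp_min = 2.732 × 10^-26 kg·m/s; new Δp'_min = 4.553 × 10^-27 kg·m/s; ratio Δp'_min/Δp_min = 1/6.

From the uncertainty principle ΔxΔp ≥ ℏ/2, the minimum momentum uncertainty is Δp_min = ℏ/(2Δx).

Original (Δx = 1.93 nm = 1.930e-09 m):
Δp_min = (1.055e-34 J·s)/(2 × 1.930e-09 m) = 2.732e-26 kg·m/s

When Δx → 6Δx:
Δp'_min = ℏ/(2 × 6Δx) = (1/6) × ℏ/(2Δx) = (1/6) × Δp_min
Δp'_min = 1/6 × 2.732e-26 kg·m/s = 4.553e-27 kg·m/s

Since Δp_min ∝ 1/Δx, when Δx is increased to 6 times its original value, Δp_min decreases to 1/6 of its original value.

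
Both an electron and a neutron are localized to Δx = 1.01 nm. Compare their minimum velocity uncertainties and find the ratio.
The electron has the larger minimum velocity uncertainty, by a ratio of 1838.7.

For both particles, Δp_min = ℏ/(2Δx) = 5.221e-26 kg·m/s (same for both).

The velocity uncertainty is Δv = Δp/m:
- electron: Δv = 5.221e-26 / 9.109e-31 = 5.731e+04 m/s = 57.311 km/s
- neutron: Δv = 5.221e-26 / 1.675e-27 = 3.117e+01 m/s = 31.169 m/s

Ratio: 5.731e+04 / 3.117e+01 = 1838.7

The lighter particle has larger velocity uncertainty because Δv ∝ 1/m.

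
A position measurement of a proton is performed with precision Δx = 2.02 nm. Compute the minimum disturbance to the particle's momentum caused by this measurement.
2.610 × 10^-26 kg·m/s

The uncertainty principle implies that measuring position disturbs momentum:
ΔxΔp ≥ ℏ/2

When we measure position with precision Δx, we necessarily introduce a momentum uncertainty:
Δp ≥ ℏ/(2Δx)
Δp_min = (1.055e-34 J·s) / (2 × 2.020e-09 m)
Δp_min = 2.610e-26 kg·m/s

The more precisely we measure position, the greater the momentum disturbance.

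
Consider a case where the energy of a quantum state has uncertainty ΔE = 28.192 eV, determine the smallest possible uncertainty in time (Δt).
11.674 as

Using the energy-time uncertainty principle:
ΔEΔt ≥ ℏ/2

The minimum uncertainty in time is:
Δt_min = ℏ/(2ΔE)
Δt_min = (1.055e-34 J·s) / (2 × 4.517e-18 J)
Δt_min = 1.167e-17 s = 11.674 as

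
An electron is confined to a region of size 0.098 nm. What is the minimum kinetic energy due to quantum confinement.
991.770 meV

Using the uncertainty principle:

1. Position uncertainty: Δx ≈ 9.800e-11 m
2. Minimum momentum uncertainty: Δp = ℏ/(2Δx) = 5.380e-25 kg·m/s
3. Minimum kinetic energy:
   KE = (Δp)²/(2m) = (5.380e-25)²/(2 × 9.109e-31 kg)
   KE = 1.589e-19 J = 991.770 meV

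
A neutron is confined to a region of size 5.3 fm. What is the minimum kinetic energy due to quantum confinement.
184.418 keV

Using the uncertainty principle:

1. Position uncertainty: Δx ≈ 5.300e-15 m
2. Minimum momentum uncertainty: Δp = ℏ/(2Δx) = 9.949e-21 kg·m/s
3. Minimum kinetic energy:
   KE = (Δp)²/(2m) = (9.949e-21)²/(2 × 1.675e-27 kg)
   KE = 2.955e-14 J = 184.418 keV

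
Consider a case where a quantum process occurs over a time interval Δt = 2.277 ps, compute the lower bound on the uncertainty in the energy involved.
144.535 μeV

Using the energy-time uncertainty principle:
ΔEΔt ≥ ℏ/2

The minimum uncertainty in energy is:
ΔE_min = ℏ/(2Δt)
ΔE_min = (1.055e-34 J·s) / (2 × 2.277e-12 s)
ΔE_min = 2.316e-23 J = 144.535 μeV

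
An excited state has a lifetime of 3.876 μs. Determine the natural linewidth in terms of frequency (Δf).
20.531 kHz

Using the energy-time uncertainty principle and E = hf:
ΔEΔt ≥ ℏ/2
hΔf·Δt ≥ ℏ/2

The minimum frequency uncertainty is:
Δf = ℏ/(2hτ) = 1/(4πτ)
Δf = 1/(4π × 3.876e-06 s)
Δf = 2.053e+04 Hz = 20.531 kHz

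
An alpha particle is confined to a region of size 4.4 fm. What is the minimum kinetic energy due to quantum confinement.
67.449 keV

Using the uncertainty principle:

1. Position uncertainty: Δx ≈ 4.400e-15 m
2. Minimum momentum uncertainty: Δp = ℏ/(2Δx) = 1.198e-20 kg·m/s
3. Minimum kinetic energy:
   KE = (Δp)²/(2m) = (1.198e-20)²/(2 × 6.645e-27 kg)
   KE = 1.081e-14 J = 67.449 keV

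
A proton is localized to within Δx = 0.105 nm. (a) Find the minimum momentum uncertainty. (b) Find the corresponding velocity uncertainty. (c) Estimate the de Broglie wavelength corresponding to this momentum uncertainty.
(a) Δp_min = 5.022 × 10^-25 kg·m/s
(b) Δv_min = 300.233 m/s
(c) λ_dB = 1.319 nm

Step-by-step:

(a) From the uncertainty principle:
Δp_min = ℏ/(2Δx) = (1.055e-34 J·s)/(2 × 1.050e-10 m) = 5.022e-25 kg·m/s

(b) The velocity uncertainty:
Δv = Δp/m = (5.022e-25 kg·m/s)/(1.673e-27 kg) = 3.002e+02 m/s = 300.233 m/s

(c) The de Broglie wavelength for this momentum:
λ = h/p = (6.626e-34 J·s)/(5.022e-25 kg·m/s) = 1.319e-09 m = 1.319 nm

Note: The de Broglie wavelength is comparable to the localization size, as expected from wave-particle duality.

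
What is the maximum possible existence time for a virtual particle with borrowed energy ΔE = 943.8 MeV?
3.487 × 10^-25 s

Using the energy-time uncertainty principle:
ΔEΔt ≥ ℏ/2

For a virtual particle borrowing energy ΔE, the maximum lifetime is:
Δt_max = ℏ/(2ΔE)

Converting energy:
ΔE = 943.8 MeV = 1.512e-10 J

Δt_max = (1.055e-34 J·s) / (2 × 1.512e-10 J)
Δt_max = 3.487e-25 s = 3.487 × 10^-25 s

Virtual particles with higher borrowed energy exist for shorter times.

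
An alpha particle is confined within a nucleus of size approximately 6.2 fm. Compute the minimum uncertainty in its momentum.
8.505 × 10^-21 kg·m/s

Using the Heisenberg uncertainty principle:
ΔxΔp ≥ ℏ/2

With Δx ≈ L = 6.200e-15 m (the confinement size):
Δp_min = ℏ/(2Δx)
Δp_min = (1.055e-34 J·s) / (2 × 6.200e-15 m)
Δp_min = 8.505e-21 kg·m/s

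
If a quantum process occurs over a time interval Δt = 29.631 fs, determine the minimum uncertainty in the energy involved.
11.107 meV

Using the energy-time uncertainty principle:
ΔEΔt ≥ ℏ/2

The minimum uncertainty in energy is:
ΔE_min = ℏ/(2Δt)
ΔE_min = (1.055e-34 J·s) / (2 × 2.963e-14 s)
ΔE_min = 1.780e-21 J = 11.107 meV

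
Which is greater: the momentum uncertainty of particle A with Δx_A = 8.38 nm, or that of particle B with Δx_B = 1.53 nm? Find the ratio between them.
Particle B has the larger minimum momentum uncertainty, by a factor of 5.48.

For each particle, the minimum momentum uncertainty is Δp_min = ℏ/(2Δx):

Particle A: Δp_A = ℏ/(2×8.380e-09 m) = 6.292e-27 kg·m/s
Particle B: Δp_B = ℏ/(2×1.530e-09 m) = 3.446e-26 kg·m/s

Ratio: Δp_B/Δp_A = 5.48

Since Δp_min ∝ 1/Δx, the particle with smaller position uncertainty (B) has larger momentum uncertainty.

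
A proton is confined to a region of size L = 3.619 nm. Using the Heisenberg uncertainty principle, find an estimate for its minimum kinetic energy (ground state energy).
396.075 neV

Using the uncertainty principle to estimate ground state energy:

1. The position uncertainty is approximately the confinement size:
   Δx ≈ L = 3.619e-09 m

2. From ΔxΔp ≥ ℏ/2, the minimum momentum uncertainty is:
   Δp ≈ ℏ/(2L) = 1.457e-26 kg·m/s

3. The kinetic energy is approximately:
   KE ≈ (Δp)²/(2m) = (1.457e-26)²/(2 × 1.673e-27 kg)
   KE ≈ 6.346e-26 J = 396.075 neV

This is an order-of-magnitude estimate of the ground state energy.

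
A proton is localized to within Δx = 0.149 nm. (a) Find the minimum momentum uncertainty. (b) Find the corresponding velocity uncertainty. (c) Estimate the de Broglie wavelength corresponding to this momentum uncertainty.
(a) Δp_min = 3.539 × 10^-25 kg·m/s
(b) Δv_min = 211.574 m/s
(c) λ_dB = 1.872 nm

Step-by-step:

(a) From the uncertainty principle:
Δp_min = ℏ/(2Δx) = (1.055e-34 J·s)/(2 × 1.490e-10 m) = 3.539e-25 kg·m/s

(b) The velocity uncertainty:
Δv = Δp/m = (3.539e-25 kg·m/s)/(1.673e-27 kg) = 2.116e+02 m/s = 211.574 m/s

(c) The de Broglie wavelength for this momentum:
λ = h/p = (6.626e-34 J·s)/(3.539e-25 kg·m/s) = 1.872e-09 m = 1.872 nm

Note: The de Broglie wavelength is comparable to the localization size, as expected from wave-particle duality.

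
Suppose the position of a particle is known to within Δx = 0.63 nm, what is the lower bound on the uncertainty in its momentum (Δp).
8.370 × 10^-26 kg·m/s

Using the Heisenberg uncertainty principle:
ΔxΔp ≥ ℏ/2

The minimum uncertainty in momentum is:
Δp_min = ℏ/(2Δx)
Δp_min = (1.055e-34 J·s) / (2 × 6.300e-10 m)
Δp_min = 8.370e-26 kg·m/s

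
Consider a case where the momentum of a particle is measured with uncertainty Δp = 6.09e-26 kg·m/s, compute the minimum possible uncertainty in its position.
865.823 pm

Using the Heisenberg uncertainty principle:
ΔxΔp ≥ ℏ/2

The minimum uncertainty in position is:
Δx_min = ℏ/(2Δp)
Δx_min = (1.055e-34 J·s) / (2 × 6.090e-26 kg·m/s)
Δx_min = 8.658e-10 m = 865.823 pm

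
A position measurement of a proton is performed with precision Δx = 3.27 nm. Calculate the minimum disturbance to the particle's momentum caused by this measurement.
1.612 × 10^-26 kg·m/s

The uncertainty principle implies that measuring position disturbs momentum:
ΔxΔp ≥ ℏ/2

When we measure position with precision Δx, we necessarily introduce a momentum uncertainty:
Δp ≥ ℏ/(2Δx)
Δp_min = (1.055e-34 J·s) / (2 × 3.270e-09 m)
Δp_min = 1.612e-26 kg·m/s

The more precisely we measure position, the greater the momentum disturbance.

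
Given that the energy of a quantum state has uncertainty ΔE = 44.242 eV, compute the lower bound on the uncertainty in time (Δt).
7.439 as

Using the energy-time uncertainty principle:
ΔEΔt ≥ ℏ/2

The minimum uncertainty in time is:
Δt_min = ℏ/(2ΔE)
Δt_min = (1.055e-34 J·s) / (2 × 7.088e-18 J)
Δt_min = 7.439e-18 s = 7.439 as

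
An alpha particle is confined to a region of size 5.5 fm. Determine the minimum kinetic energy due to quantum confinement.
43.167 keV

Using the uncertainty principle:

1. Position uncertainty: Δx ≈ 5.500e-15 m
2. Minimum momentum uncertainty: Δp = ℏ/(2Δx) = 9.587e-21 kg·m/s
3. Minimum kinetic energy:
   KE = (Δp)²/(2m) = (9.587e-21)²/(2 × 6.645e-27 kg)
   KE = 6.916e-15 J = 43.167 keV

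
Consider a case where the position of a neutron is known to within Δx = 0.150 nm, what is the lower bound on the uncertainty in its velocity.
209.874 m/s

Using the Heisenberg uncertainty principle and Δp = mΔv:
ΔxΔp ≥ ℏ/2
Δx(mΔv) ≥ ℏ/2

The minimum uncertainty in velocity is:
Δv_min = ℏ/(2mΔx)
Δv_min = (1.055e-34 J·s) / (2 × 1.675e-27 kg × 1.500e-10 m)
Δv_min = 2.099e+02 m/s = 209.874 m/s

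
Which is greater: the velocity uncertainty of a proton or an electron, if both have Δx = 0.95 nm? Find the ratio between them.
The electron has the larger minimum velocity uncertainty, by a ratio of 1836.2.

For both particles, Δp_min = ℏ/(2Δx) = 5.550e-26 kg·m/s (same for both).

The velocity uncertainty is Δv = Δp/m:
- proton: Δv = 5.550e-26 / 1.673e-27 = 3.318e+01 m/s = 33.184 m/s
- electron: Δv = 5.550e-26 / 9.109e-31 = 6.093e+04 m/s = 60.930 km/s

Ratio: 6.093e+04 / 3.318e+01 = 1836.2

The lighter particle has larger velocity uncertainty because Δv ∝ 1/m.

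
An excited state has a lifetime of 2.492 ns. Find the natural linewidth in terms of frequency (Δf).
31.933 MHz

Using the energy-time uncertainty principle and E = hf:
ΔEΔt ≥ ℏ/2
hΔf·Δt ≥ ℏ/2

The minimum frequency uncertainty is:
Δf = ℏ/(2hτ) = 1/(4πτ)
Δf = 1/(4π × 2.492e-09 s)
Δf = 3.193e+07 Hz = 31.933 MHz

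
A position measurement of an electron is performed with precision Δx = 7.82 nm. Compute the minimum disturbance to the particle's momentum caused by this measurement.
6.743 × 10^-27 kg·m/s

The uncertainty principle implies that measuring position disturbs momentum:
ΔxΔp ≥ ℏ/2

When we measure position with precision Δx, we necessarily introduce a momentum uncertainty:
Δp ≥ ℏ/(2Δx)
Δp_min = (1.055e-34 J·s) / (2 × 7.820e-09 m)
Δp_min = 6.743e-27 kg·m/s

The more precisely we measure position, the greater the momentum disturbance.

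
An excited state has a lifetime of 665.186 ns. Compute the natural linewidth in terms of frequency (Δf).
119.632 kHz

Using the energy-time uncertainty principle and E = hf:
ΔEΔt ≥ ℏ/2
hΔf·Δt ≥ ℏ/2

The minimum frequency uncertainty is:
Δf = ℏ/(2hτ) = 1/(4πτ)
Δf = 1/(4π × 6.652e-07 s)
Δf = 1.196e+05 Hz = 119.632 kHz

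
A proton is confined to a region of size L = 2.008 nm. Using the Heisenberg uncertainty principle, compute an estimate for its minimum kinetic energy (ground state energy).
1.287 μeV

Using the uncertainty principle to estimate ground state energy:

1. The position uncertainty is approximately the confinement size:
   Δx ≈ L = 2.008e-09 m

2. From ΔxΔp ≥ ℏ/2, the minimum momentum uncertainty is:
   Δp ≈ ℏ/(2L) = 2.626e-26 kg·m/s

3. The kinetic energy is approximately:
   KE ≈ (Δp)²/(2m) = (2.626e-26)²/(2 × 1.673e-27 kg)
   KE ≈ 2.061e-25 J = 1.287 μeV

This is an order-of-magnitude estimate of the ground state energy.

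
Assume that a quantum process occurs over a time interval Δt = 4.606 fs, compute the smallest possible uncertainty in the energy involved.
71.452 meV

Using the energy-time uncertainty principle:
ΔEΔt ≥ ℏ/2

The minimum uncertainty in energy is:
ΔE_min = ℏ/(2Δt)
ΔE_min = (1.055e-34 J·s) / (2 × 4.606e-15 s)
ΔE_min = 1.145e-20 J = 71.452 meV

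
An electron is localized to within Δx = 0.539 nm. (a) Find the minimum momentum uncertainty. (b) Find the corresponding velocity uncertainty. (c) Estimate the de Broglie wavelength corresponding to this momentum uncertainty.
(a) Δp_min = 9.783 × 10^-26 kg·m/s
(b) Δv_min = 107.391 km/s
(c) λ_dB = 6.773 nm

Step-by-step:

(a) From the uncertainty principle:
Δp_min = ℏ/(2Δx) = (1.055e-34 J·s)/(2 × 5.390e-10 m) = 9.783e-26 kg·m/s

(b) The velocity uncertainty:
Δv = Δp/m = (9.783e-26 kg·m/s)/(9.109e-31 kg) = 1.074e+05 m/s = 107.391 km/s

(c) The de Broglie wavelength for this momentum:
λ = h/p = (6.626e-34 J·s)/(9.783e-26 kg·m/s) = 6.773e-09 m = 6.773 nm

Note: The de Broglie wavelength is comparable to the localization size, as expected from wave-particle duality.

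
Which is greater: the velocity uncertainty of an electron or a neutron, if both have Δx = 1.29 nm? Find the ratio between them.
The electron has the larger minimum velocity uncertainty, by a ratio of 1838.7.

For both particles, Δp_min = ℏ/(2Δx) = 4.087e-26 kg·m/s (same for both).

The velocity uncertainty is Δv = Δp/m:
- electron: Δv = 4.087e-26 / 9.109e-31 = 4.487e+04 m/s = 44.871 km/s
- neutron: Δv = 4.087e-26 / 1.675e-27 = 2.440e+01 m/s = 24.404 m/s

Ratio: 4.487e+04 / 2.440e+01 = 1838.7

The lighter particle has larger velocity uncertainty because Δv ∝ 1/m.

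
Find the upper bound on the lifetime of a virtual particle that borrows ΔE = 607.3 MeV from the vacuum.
5.419 × 10^-25 s

Using the energy-time uncertainty principle:
ΔEΔt ≥ ℏ/2

For a virtual particle borrowing energy ΔE, the maximum lifetime is:
Δt_max = ℏ/(2ΔE)

Converting energy:
ΔE = 607.3 MeV = 9.730e-11 J

Δt_max = (1.055e-34 J·s) / (2 × 9.730e-11 J)
Δt_max = 5.419e-25 s = 5.419 × 10^-25 s

Virtual particles with higher borrowed energy exist for shorter times.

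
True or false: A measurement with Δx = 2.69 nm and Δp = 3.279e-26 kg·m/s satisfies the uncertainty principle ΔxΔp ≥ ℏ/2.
Yes, it satisfies the uncertainty principle.

Calculate the product ΔxΔp:
ΔxΔp = (2.690e-09 m) × (3.279e-26 kg·m/s)
ΔxΔp = 8.821e-35 J·s

Compare to the minimum allowed value ℏ/2:
ℏ/2 = 5.273e-35 J·s

Since ΔxΔp = 8.821e-35 J·s ≥ 5.273e-35 J·s = ℏ/2,
the measurement satisfies the uncertainty principle.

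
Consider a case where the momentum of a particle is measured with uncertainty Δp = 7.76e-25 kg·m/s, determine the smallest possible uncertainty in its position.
67.949 pm

Using the Heisenberg uncertainty principle:
ΔxΔp ≥ ℏ/2

The minimum uncertainty in position is:
Δx_min = ℏ/(2Δp)
Δx_min = (1.055e-34 J·s) / (2 × 7.760e-25 kg·m/s)
Δx_min = 6.795e-11 m = 67.949 pm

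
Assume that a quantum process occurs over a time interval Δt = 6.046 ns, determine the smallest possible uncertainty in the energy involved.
54.434 neV

Using the energy-time uncertainty principle:
ΔEΔt ≥ ℏ/2

The minimum uncertainty in energy is:
ΔE_min = ℏ/(2Δt)
ΔE_min = (1.055e-34 J·s) / (2 × 6.046e-09 s)
ΔE_min = 8.721e-27 J = 54.434 neV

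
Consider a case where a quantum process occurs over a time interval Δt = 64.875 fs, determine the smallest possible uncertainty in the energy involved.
5.073 meV

Using the energy-time uncertainty principle:
ΔEΔt ≥ ℏ/2

The minimum uncertainty in energy is:
ΔE_min = ℏ/(2Δt)
ΔE_min = (1.055e-34 J·s) / (2 × 6.488e-14 s)
ΔE_min = 8.128e-22 J = 5.073 meV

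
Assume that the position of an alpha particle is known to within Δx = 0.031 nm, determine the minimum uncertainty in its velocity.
255.983 m/s

Using the Heisenberg uncertainty principle and Δp = mΔv:
ΔxΔp ≥ ℏ/2
Δx(mΔv) ≥ ℏ/2

The minimum uncertainty in velocity is:
Δv_min = ℏ/(2mΔx)
Δv_min = (1.055e-34 J·s) / (2 × 6.645e-27 kg × 3.100e-11 m)
Δv_min = 2.560e+02 m/s = 255.983 m/s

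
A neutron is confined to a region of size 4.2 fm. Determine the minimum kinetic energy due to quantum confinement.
293.668 keV

Using the uncertainty principle:

1. Position uncertainty: Δx ≈ 4.200e-15 m
2. Minimum momentum uncertainty: Δp = ℏ/(2Δx) = 1.255e-20 kg·m/s
3. Minimum kinetic energy:
   KE = (Δp)²/(2m) = (1.255e-20)²/(2 × 1.675e-27 kg)
   KE = 4.705e-14 J = 293.668 keV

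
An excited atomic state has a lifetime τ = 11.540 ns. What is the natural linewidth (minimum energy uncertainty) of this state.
28.519 neV

Using the energy-time uncertainty principle:
ΔEΔt ≥ ℏ/2

The lifetime τ represents the time uncertainty Δt.
The natural linewidth (minimum energy uncertainty) is:

ΔE = ℏ/(2τ)
ΔE = (1.055e-34 J·s) / (2 × 1.154e-08 s)
ΔE = 4.569e-27 J = 28.519 neV

This natural linewidth limits the precision of spectroscopic measurements.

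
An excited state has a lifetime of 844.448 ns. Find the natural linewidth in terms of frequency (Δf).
94.236 kHz

Using the energy-time uncertainty principle and E = hf:
ΔEΔt ≥ ℏ/2
hΔf·Δt ≥ ℏ/2

The minimum frequency uncertainty is:
Δf = ℏ/(2hτ) = 1/(4πτ)
Δf = 1/(4π × 8.444e-07 s)
Δf = 9.424e+04 Hz = 94.236 kHz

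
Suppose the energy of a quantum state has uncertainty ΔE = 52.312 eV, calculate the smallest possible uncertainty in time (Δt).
6.291 as

Using the energy-time uncertainty principle:
ΔEΔt ≥ ℏ/2

The minimum uncertainty in time is:
Δt_min = ℏ/(2ΔE)
Δt_min = (1.055e-34 J·s) / (2 × 8.381e-18 J)
Δt_min = 6.291e-18 s = 6.291 as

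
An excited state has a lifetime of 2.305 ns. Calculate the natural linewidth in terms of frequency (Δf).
34.524 MHz

Using the energy-time uncertainty principle and E = hf:
ΔEΔt ≥ ℏ/2
hΔf·Δt ≥ ℏ/2

The minimum frequency uncertainty is:
Δf = ℏ/(2hτ) = 1/(4πτ)
Δf = 1/(4π × 2.305e-09 s)
Δf = 3.452e+07 Hz = 34.524 MHz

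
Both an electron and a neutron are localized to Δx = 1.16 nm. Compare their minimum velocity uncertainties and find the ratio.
The electron has the larger minimum velocity uncertainty, by a ratio of 1838.7.

For both particles, Δp_min = ℏ/(2Δx) = 4.546e-26 kg·m/s (same for both).

The velocity uncertainty is Δv = Δp/m:
- electron: Δv = 4.546e-26 / 9.109e-31 = 4.990e+04 m/s = 49.900 km/s
- neutron: Δv = 4.546e-26 / 1.675e-27 = 2.714e+01 m/s = 27.139 m/s

Ratio: 4.990e+04 / 2.714e+01 = 1838.7

The lighter particle has larger velocity uncertainty because Δv ∝ 1/m.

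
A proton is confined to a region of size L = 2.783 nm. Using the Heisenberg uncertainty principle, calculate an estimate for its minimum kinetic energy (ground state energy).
669.773 neV

Using the uncertainty principle to estimate ground state energy:

1. The position uncertainty is approximately the confinement size:
   Δx ≈ L = 2.783e-09 m

2. From ΔxΔp ≥ ℏ/2, the minimum momentum uncertainty is:
   Δp ≈ ℏ/(2L) = 1.895e-26 kg·m/s

3. The kinetic energy is approximately:
   KE ≈ (Δp)²/(2m) = (1.895e-26)²/(2 × 1.673e-27 kg)
   KE ≈ 1.073e-25 J = 669.773 neV

This is an order-of-magnitude estimate of the ground state energy.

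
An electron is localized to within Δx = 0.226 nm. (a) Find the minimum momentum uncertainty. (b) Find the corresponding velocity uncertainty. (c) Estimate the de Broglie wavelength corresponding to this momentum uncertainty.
(a) Δp_min = 2.333 × 10^-25 kg·m/s
(b) Δv_min = 256.123 km/s
(c) λ_dB = 2.840 nm

Step-by-step:

(a) From the uncertainty principle:
Δp_min = ℏ/(2Δx) = (1.055e-34 J·s)/(2 × 2.260e-10 m) = 2.333e-25 kg·m/s

(b) The velocity uncertainty:
Δv = Δp/m = (2.333e-25 kg·m/s)/(9.109e-31 kg) = 2.561e+05 m/s = 256.123 km/s

(c) The de Broglie wavelength for this momentum:
λ = h/p = (6.626e-34 J·s)/(2.333e-25 kg·m/s) = 2.840e-09 m = 2.840 nm

Note: The de Broglie wavelength is comparable to the localization size, as expected from wave-particle duality.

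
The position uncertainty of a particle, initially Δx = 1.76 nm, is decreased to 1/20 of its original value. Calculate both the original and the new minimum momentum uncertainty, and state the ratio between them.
Original Δp_min = 2.996 × 10^-26 kg·m/s; new Δp'_min = 5.992 × 10^-25 kg·m/s; ratio Δp'_min/Δp_min = 20.

From the uncertainty principle ΔxΔp ≥ ℏ/2, the minimum momentum uncertainty is Δp_min = ℏ/(2Δx).

Original (Δx = 1.76 nm = 1.760e-09 m):
Δp_min = (1.055e-34 J·s)/(2 × 1.760e-09 m) = 2.996e-26 kg·m/s

When Δx → (1/20)Δx:
Δp'_min = ℏ/(2 × (1/20)Δx) = 20 × ℏ/(2Δx) = 20 × Δp_min
Δp'_min = 20 × 2.996e-26 kg·m/s = 5.992e-25 kg·m/s

Since Δp_min ∝ 1/Δx, when Δx is decreased to 1/20 of its original value, Δp_min increases to 20 times its original value.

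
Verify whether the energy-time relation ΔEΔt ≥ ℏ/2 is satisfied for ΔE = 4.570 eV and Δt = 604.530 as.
Yes, it satisfies the uncertainty relation.

Calculate the product ΔEΔt:
ΔE = 4.570 eV = 7.322e-19 J
ΔEΔt = (7.322e-19 J) × (6.045e-16 s)
ΔEΔt = 4.426e-34 J·s

Compare to the minimum allowed value ℏ/2:
ℏ/2 = 5.273e-35 J·s

Since ΔEΔt = 4.426e-34 J·s ≥ 5.273e-35 J·s = ℏ/2,
this satisfies the uncertainty relation.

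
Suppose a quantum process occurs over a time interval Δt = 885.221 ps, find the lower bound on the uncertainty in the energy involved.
371.778 neV

Using the energy-time uncertainty principle:
ΔEΔt ≥ ℏ/2

The minimum uncertainty in energy is:
ΔE_min = ℏ/(2Δt)
ΔE_min = (1.055e-34 J·s) / (2 × 8.852e-10 s)
ΔE_min = 5.957e-26 J = 371.778 neV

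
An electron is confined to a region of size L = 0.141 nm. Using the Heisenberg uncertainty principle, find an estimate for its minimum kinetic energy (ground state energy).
479.098 meV

Using the uncertainty principle to estimate ground state energy:

1. The position uncertainty is approximately the confinement size:
   Δx ≈ L = 1.410e-10 m

2. From ΔxΔp ≥ ℏ/2, the minimum momentum uncertainty is:
   Δp ≈ ℏ/(2L) = 3.740e-25 kg·m/s

3. The kinetic energy is approximately:
   KE ≈ (Δp)²/(2m) = (3.740e-25)²/(2 × 9.109e-31 kg)
   KE ≈ 7.676e-20 J = 479.098 meV

This is an order-of-magnitude estimate of the ground state energy.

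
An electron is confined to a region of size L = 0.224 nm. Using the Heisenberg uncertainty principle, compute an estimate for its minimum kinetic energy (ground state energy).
189.831 meV

Using the uncertainty principle to estimate ground state energy:

1. The position uncertainty is approximately the confinement size:
   Δx ≈ L = 2.240e-10 m

2. From ΔxΔp ≥ ℏ/2, the minimum momentum uncertainty is:
   Δp ≈ ℏ/(2L) = 2.354e-25 kg·m/s

3. The kinetic energy is approximately:
   KE ≈ (Δp)²/(2m) = (2.354e-25)²/(2 × 9.109e-31 kg)
   KE ≈ 3.041e-20 J = 189.831 meV

This is an order-of-magnitude estimate of the ground state energy.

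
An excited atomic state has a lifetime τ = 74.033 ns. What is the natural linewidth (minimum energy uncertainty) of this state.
4.445 neV

Using the energy-time uncertainty principle:
ΔEΔt ≥ ℏ/2

The lifetime τ represents the time uncertainty Δt.
The natural linewidth (minimum energy uncertainty) is:

ΔE = ℏ/(2τ)
ΔE = (1.055e-34 J·s) / (2 × 7.403e-08 s)
ΔE = 7.122e-28 J = 4.445 neV

This natural linewidth limits the precision of spectroscopic measurements.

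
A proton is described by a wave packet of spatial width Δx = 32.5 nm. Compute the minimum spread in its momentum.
1.622 × 10^-27 kg·m/s

For a wave packet, the spatial width Δx and momentum spread Δp are related by the uncertainty principle:
ΔxΔp ≥ ℏ/2

The minimum momentum spread is:
Δp_min = ℏ/(2Δx)
Δp_min = (1.055e-34 J·s) / (2 × 3.250e-08 m)
Δp_min = 1.622e-27 kg·m/s

A wave packet cannot have both a well-defined position and well-defined momentum.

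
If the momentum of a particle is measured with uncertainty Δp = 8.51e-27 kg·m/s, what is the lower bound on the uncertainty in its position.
6.196 nm

Using the Heisenberg uncertainty principle:
ΔxΔp ≥ ℏ/2

The minimum uncertainty in position is:
Δx_min = ℏ/(2Δp)
Δx_min = (1.055e-34 J·s) / (2 × 8.510e-27 kg·m/s)
Δx_min = 6.196e-09 m = 6.196 nm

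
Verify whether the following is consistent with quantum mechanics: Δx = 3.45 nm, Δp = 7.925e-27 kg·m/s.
No, it violates the uncertainty principle (impossible measurement).

Calculate the product ΔxΔp:
ΔxΔp = (3.450e-09 m) × (7.925e-27 kg·m/s)
ΔxΔp = 2.734e-35 J·s

Compare to the minimum allowed value ℏ/2:
ℏ/2 = 5.273e-35 J·s

Since ΔxΔp = 2.734e-35 J·s < 5.273e-35 J·s = ℏ/2,
the measurement violates the uncertainty principle.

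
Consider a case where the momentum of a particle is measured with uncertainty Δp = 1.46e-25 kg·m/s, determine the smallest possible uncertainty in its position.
361.155 pm

Using the Heisenberg uncertainty principle:
ΔxΔp ≥ ℏ/2

The minimum uncertainty in position is:
Δx_min = ℏ/(2Δp)
Δx_min = (1.055e-34 J·s) / (2 × 1.460e-25 kg·m/s)
Δx_min = 3.612e-10 m = 361.155 pm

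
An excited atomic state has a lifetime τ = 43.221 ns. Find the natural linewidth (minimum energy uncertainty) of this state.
7.614 neV

Using the energy-time uncertainty principle:
ΔEΔt ≥ ℏ/2

The lifetime τ represents the time uncertainty Δt.
The natural linewidth (minimum energy uncertainty) is:

ΔE = ℏ/(2τ)
ΔE = (1.055e-34 J·s) / (2 × 4.322e-08 s)
ΔE = 1.220e-27 J = 7.614 neV

This natural linewidth limits the precision of spectroscopic measurements.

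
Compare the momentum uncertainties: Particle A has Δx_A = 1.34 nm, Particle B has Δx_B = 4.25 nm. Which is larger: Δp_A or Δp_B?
Particle A has the larger minimum momentum uncertainty, by a factor of 3.17.

For each particle, the minimum momentum uncertainty is Δp_min = ℏ/(2Δx):

Particle A: Δp_A = ℏ/(2×1.340e-09 m) = 3.935e-26 kg·m/s
Particle B: Δp_B = ℏ/(2×4.250e-09 m) = 1.241e-26 kg·m/s

Ratio: Δp_A/Δp_B = 3.17

Since Δp_min ∝ 1/Δx, the particle with smaller position uncertainty (A) has larger momentum uncertainty.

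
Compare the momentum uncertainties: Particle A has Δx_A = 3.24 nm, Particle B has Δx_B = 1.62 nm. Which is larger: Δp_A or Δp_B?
Particle B has the larger minimum momentum uncertainty, by a factor of 2.00.

For each particle, the minimum momentum uncertainty is Δp_min = ℏ/(2Δx):

Particle A: Δp_A = ℏ/(2×3.240e-09 m) = 1.627e-26 kg·m/s
Particle B: Δp_B = ℏ/(2×1.620e-09 m) = 3.255e-26 kg·m/s

Ratio: Δp_B/Δp_A = 2.00

Since Δp_min ∝ 1/Δx, the particle with smaller position uncertainty (B) has larger momentum uncertainty.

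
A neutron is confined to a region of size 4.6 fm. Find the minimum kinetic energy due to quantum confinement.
244.816 keV

Using the uncertainty principle:

1. Position uncertainty: Δx ≈ 4.600e-15 m
2. Minimum momentum uncertainty: Δp = ℏ/(2Δx) = 1.146e-20 kg·m/s
3. Minimum kinetic energy:
   KE = (Δp)²/(2m) = (1.146e-20)²/(2 × 1.675e-27 kg)
   KE = 3.922e-14 J = 244.816 keV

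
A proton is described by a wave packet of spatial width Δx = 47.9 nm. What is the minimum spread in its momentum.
1.101 × 10^-27 kg·m/s

For a wave packet, the spatial width Δx and momentum spread Δp are related by the uncertainty principle:
ΔxΔp ≥ ℏ/2

The minimum momentum spread is:
Δp_min = ℏ/(2Δx)
Δp_min = (1.055e-34 J·s) / (2 × 4.790e-08 m)
Δp_min = 1.101e-27 kg·m/s

A wave packet cannot have both a well-defined position and well-defined momentum.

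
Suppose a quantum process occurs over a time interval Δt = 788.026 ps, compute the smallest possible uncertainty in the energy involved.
417.633 neV

Using the energy-time uncertainty principle:
ΔEΔt ≥ ℏ/2

The minimum uncertainty in energy is:
ΔE_min = ℏ/(2Δt)
ΔE_min = (1.055e-34 J·s) / (2 × 7.880e-10 s)
ΔE_min = 6.691e-26 J = 417.633 neV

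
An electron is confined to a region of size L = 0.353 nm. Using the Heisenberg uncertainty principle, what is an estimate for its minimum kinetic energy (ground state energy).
76.439 meV

Using the uncertainty principle to estimate ground state energy:

1. The position uncertainty is approximately the confinement size:
   Δx ≈ L = 3.530e-10 m

2. From ΔxΔp ≥ ℏ/2, the minimum momentum uncertainty is:
   Δp ≈ ℏ/(2L) = 1.494e-25 kg·m/s

3. The kinetic energy is approximately:
   KE ≈ (Δp)²/(2m) = (1.494e-25)²/(2 × 9.109e-31 kg)
   KE ≈ 1.225e-20 J = 76.439 meV

This is an order-of-magnitude estimate of the ground state energy.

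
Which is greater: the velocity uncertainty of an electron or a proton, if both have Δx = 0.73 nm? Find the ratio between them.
The electron has the larger minimum velocity uncertainty, by a ratio of 1836.2.

For both particles, Δp_min = ℏ/(2Δx) = 7.223e-26 kg·m/s (same for both).

The velocity uncertainty is Δv = Δp/m:
- electron: Δv = 7.223e-26 / 9.109e-31 = 7.929e+04 m/s = 79.293 km/s
- proton: Δv = 7.223e-26 / 1.673e-27 = 4.318e+01 m/s = 43.184 m/s

Ratio: 7.929e+04 / 4.318e+01 = 1836.2

The lighter particle has larger velocity uncertainty because Δv ∝ 1/m.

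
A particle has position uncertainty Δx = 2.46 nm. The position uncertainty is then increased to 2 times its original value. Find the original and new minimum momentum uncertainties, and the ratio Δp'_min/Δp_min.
Original Δp_min = 2.143 × 10^-26 kg·m/s; new Δp'_min = 1.072 × 10^-26 kg·m/s; ratio Δp'_min/Δp_min = 1/2.

From the uncertainty principle ΔxΔp ≥ ℏ/2, the minimum momentum uncertainty is Δp_min = ℏ/(2Δx).

Original (Δx = 2.46 nm = 2.460e-09 m):
Δp_min = (1.055e-34 J·s)/(2 × 2.460e-09 m) = 2.143e-26 kg·m/s

When Δx → 2Δx:
Δp'_min = ℏ/(2 × 2Δx) = (1/2) × ℏ/(2Δx) = (1/2) × Δp_min
Δp'_min = 1/2 × 2.143e-26 kg·m/s = 1.072e-26 kg·m/s

Since Δp_min ∝ 1/Δx, when Δx is increased to 2 times its original value, Δp_min decreases to 1/2 of its original value.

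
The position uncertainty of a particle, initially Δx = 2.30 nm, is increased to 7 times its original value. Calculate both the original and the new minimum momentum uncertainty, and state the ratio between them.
Original Δp_min = 2.293 × 10^-26 kg·m/s; new Δp'_min = 3.275 × 10^-27 kg·m/s; ratio Δp'_min/Δp_min = 1/7.

From the uncertainty principle ΔxΔp ≥ ℏ/2, the minimum momentum uncertainty is Δp_min = ℏ/(2Δx).

Original (Δx = 2.30 nm = 2.300e-09 m):
Δp_min = (1.055e-34 J·s)/(2 × 2.300e-09 m) = 2.293e-26 kg·m/s

When Δx → 7Δx:
Δp'_min = ℏ/(2 × 7Δx) = (1/7) × ℏ/(2Δx) = (1/7) × Δp_min
Δp'_min = 1/7 × 2.293e-26 kg·m/s = 3.275e-27 kg·m/s

Since Δp_min ∝ 1/Δx, when Δx is increased to 7 times its original value, Δp_min decreases to 1/7 of its original value.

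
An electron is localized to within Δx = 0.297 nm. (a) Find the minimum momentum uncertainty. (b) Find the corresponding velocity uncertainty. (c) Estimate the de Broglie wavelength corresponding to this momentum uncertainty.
(a) Δp_min = 1.775 × 10^-25 kg·m/s
(b) Δv_min = 194.895 km/s
(c) λ_dB = 3.732 nm

Step-by-step:

(a) From the uncertainty principle:
Δp_min = ℏ/(2Δx) = (1.055e-34 J·s)/(2 × 2.970e-10 m) = 1.775e-25 kg·m/s

(b) The velocity uncertainty:
Δv = Δp/m = (1.775e-25 kg·m/s)/(9.109e-31 kg) = 1.949e+05 m/s = 194.895 km/s

(c) The de Broglie wavelength for this momentum:
λ = h/p = (6.626e-34 J·s)/(1.775e-25 kg·m/s) = 3.732e-09 m = 3.732 nm

Note: The de Broglie wavelength is comparable to the localization size, as expected from wave-particle duality.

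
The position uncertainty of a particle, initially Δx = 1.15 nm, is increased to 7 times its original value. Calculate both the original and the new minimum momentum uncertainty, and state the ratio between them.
Original Δp_min = 4.585 × 10^-26 kg·m/s; new Δp'_min = 6.550 × 10^-27 kg·m/s; ratio Δp'_min/Δp_min = 1/7.

From the uncertainty principle ΔxΔp ≥ ℏ/2, the minimum momentum uncertainty is Δp_min = ℏ/(2Δx).

Original (Δx = 1.15 nm = 1.150e-09 m):
Δp_min = (1.055e-34 J·s)/(2 × 1.150e-09 m) = 4.585e-26 kg·m/s

When Δx → 7Δx:
Δp'_min = ℏ/(2 × 7Δx) = (1/7) × ℏ/(2Δx) = (1/7) × Δp_min
Δp'_min = 1/7 × 4.585e-26 kg·m/s = 6.550e-27 kg·m/s

Since Δp_min ∝ 1/Δx, when Δx is increased to 7 times its original value, Δp_min decreases to 1/7 of its original value.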